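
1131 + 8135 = 9266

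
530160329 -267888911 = 262271418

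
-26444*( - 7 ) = 185108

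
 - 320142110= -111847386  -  208294724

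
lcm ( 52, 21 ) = 1092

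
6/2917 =6/2917 = 0.00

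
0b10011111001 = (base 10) 1273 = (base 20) 33D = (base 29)1EQ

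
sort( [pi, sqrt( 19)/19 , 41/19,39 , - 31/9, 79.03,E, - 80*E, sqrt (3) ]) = [ - 80* E, - 31/9,sqrt( 19 )/19 , sqrt( 3) , 41/19,  E,pi , 39, 79.03 ]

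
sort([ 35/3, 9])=[ 9,35/3 ]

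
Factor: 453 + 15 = 2^2 * 3^2*13^1  =  468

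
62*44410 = 2753420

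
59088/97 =59088/97=609.15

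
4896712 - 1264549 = 3632163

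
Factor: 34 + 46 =2^4 * 5^1= 80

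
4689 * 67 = 314163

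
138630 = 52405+86225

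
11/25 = 11/25= 0.44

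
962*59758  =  57487196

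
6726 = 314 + 6412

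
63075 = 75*841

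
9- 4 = 5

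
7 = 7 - 0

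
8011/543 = 8011/543 = 14.75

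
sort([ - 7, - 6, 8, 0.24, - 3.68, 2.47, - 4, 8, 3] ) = [-7, - 6, - 4, - 3.68,0.24 , 2.47,3, 8,8 ]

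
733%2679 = 733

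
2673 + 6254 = 8927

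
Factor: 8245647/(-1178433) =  - 916183/130937 = - 127^( - 1) * 1031^( - 1 )*916183^1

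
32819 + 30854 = 63673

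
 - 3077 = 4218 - 7295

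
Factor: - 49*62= - 3038 = - 2^1 * 7^2*31^1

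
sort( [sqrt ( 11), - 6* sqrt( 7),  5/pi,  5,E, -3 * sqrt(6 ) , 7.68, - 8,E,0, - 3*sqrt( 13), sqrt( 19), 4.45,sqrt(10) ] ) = [ - 6*sqrt( 7 ), - 3*sqrt( 13 ), - 8,  -  3*sqrt( 6),  0,5/pi,E,E, sqrt ( 10),sqrt( 11),sqrt( 19), 4.45,5, 7.68] 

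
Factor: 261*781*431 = 3^2 * 11^1 * 29^1*71^1*431^1 = 87855471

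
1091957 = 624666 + 467291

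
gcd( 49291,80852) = 1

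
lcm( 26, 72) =936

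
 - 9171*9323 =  - 85501233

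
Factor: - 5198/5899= - 2^1 *17^( - 1) *23^1 * 113^1*347^(  -  1)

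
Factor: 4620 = 2^2*3^1*5^1*7^1*11^1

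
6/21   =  2/7 = 0.29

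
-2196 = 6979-9175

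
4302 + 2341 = 6643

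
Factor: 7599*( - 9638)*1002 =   -  2^2*3^2 * 17^1*61^1 * 79^1*149^1 *167^1 = - 73385640324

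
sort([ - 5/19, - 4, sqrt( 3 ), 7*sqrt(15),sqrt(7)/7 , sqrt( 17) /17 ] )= [ - 4, - 5/19,  sqrt( 17)/17, sqrt( 7)/7, sqrt( 3),7*sqrt (15)]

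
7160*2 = 14320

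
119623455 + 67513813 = 187137268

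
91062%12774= 1644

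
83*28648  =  2377784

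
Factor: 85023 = 3^3*47^1  *  67^1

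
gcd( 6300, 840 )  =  420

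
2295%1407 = 888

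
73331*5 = 366655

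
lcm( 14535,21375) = 363375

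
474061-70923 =403138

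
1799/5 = 359 + 4/5 = 359.80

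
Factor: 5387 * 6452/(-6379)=  -  34756924/6379 = - 2^2*1613^1*5387^1 * 6379^( - 1) 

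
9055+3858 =12913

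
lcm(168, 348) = 4872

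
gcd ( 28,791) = 7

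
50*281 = 14050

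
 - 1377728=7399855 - 8777583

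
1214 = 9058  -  7844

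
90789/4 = 90789/4 = 22697.25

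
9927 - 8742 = 1185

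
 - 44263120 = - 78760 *562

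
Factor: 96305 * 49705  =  5^2*11^1 * 17^1*103^1*9941^1 = 4786840025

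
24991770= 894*27955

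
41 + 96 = 137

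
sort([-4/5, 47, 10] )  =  [ - 4/5, 10, 47] 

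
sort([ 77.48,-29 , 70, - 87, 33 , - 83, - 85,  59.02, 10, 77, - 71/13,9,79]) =[ - 87,-85,  -  83,- 29, -71/13, 9,10 , 33,59.02, 70,  77,77.48, 79]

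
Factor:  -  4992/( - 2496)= 2 =2^1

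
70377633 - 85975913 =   -  15598280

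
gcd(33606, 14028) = 6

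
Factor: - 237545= -5^1*7^1 * 11^1*617^1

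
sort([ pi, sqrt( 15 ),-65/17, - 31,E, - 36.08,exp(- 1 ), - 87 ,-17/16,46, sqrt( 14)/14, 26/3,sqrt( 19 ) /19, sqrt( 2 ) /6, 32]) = [  -  87,-36.08,  -  31,  -  65/17, - 17/16,sqrt(19 )/19, sqrt(2) /6,sqrt( 14 ) /14,exp(- 1),E,  pi,sqrt(15 ),26/3, 32,46 ] 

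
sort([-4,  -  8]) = [-8, - 4]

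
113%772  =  113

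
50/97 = 50/97 = 0.52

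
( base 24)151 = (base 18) 22D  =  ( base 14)37B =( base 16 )2b9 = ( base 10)697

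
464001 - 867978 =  - 403977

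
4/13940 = 1/3485 = 0.00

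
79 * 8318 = 657122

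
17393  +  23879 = 41272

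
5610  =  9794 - 4184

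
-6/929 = -1+923/929 = - 0.01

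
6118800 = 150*40792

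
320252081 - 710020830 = -389768749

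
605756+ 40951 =646707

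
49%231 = 49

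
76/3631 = 76/3631 = 0.02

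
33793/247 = 136 + 201/247 = 136.81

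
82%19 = 6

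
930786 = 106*8781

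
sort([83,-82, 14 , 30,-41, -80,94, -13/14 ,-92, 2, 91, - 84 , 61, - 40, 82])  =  [ - 92, - 84,-82,-80,-41,- 40, - 13/14, 2,14, 30, 61, 82, 83,91, 94 ] 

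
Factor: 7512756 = 2^2*3^1*626063^1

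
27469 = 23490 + 3979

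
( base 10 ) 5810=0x16b2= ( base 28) 7BE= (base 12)3442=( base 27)7q5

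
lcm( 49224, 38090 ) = 3199560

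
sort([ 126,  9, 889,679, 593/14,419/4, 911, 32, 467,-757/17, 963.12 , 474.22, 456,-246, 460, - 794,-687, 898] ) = [- 794, - 687,  -  246, - 757/17, 9,32,593/14, 419/4, 126, 456,  460,467, 474.22, 679, 889,  898,911, 963.12 ] 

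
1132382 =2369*478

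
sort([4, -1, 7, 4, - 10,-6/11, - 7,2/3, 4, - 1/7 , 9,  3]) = [ - 10, - 7,-1,  -  6/11,-1/7, 2/3,3,  4,  4, 4,7,9]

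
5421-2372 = 3049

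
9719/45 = 9719/45 =215.98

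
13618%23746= 13618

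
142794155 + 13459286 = 156253441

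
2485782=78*31869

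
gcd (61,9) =1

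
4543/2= 2271 +1/2 = 2271.50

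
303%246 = 57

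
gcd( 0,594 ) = 594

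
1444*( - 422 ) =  - 609368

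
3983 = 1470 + 2513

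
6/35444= 3/17722 = 0.00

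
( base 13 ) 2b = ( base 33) 14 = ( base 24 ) 1D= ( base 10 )37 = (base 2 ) 100101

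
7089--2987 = 10076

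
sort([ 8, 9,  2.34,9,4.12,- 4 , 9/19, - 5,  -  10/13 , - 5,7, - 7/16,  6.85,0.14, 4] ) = [-5 ,-5, - 4 ,-10/13  ,-7/16,0.14 , 9/19,2.34,4, 4.12 , 6.85, 7, 8,9,9 ] 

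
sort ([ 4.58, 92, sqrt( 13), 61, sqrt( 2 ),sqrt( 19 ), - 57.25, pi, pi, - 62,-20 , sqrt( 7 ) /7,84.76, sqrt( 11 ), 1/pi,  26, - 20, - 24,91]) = [-62, - 57.25, - 24, - 20, -20,1/pi, sqrt ( 7 ) /7, sqrt(2 ), pi,  pi,sqrt (11), sqrt( 13), sqrt( 19 ),4.58, 26, 61 , 84.76, 91, 92]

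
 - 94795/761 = - 125 + 330/761 = - 124.57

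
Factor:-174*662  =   - 115188 = -2^2*3^1*29^1*331^1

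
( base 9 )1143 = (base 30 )s9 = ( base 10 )849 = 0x351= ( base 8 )1521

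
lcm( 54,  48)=432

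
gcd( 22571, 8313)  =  1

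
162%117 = 45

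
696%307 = 82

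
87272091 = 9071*9621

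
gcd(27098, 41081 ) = 1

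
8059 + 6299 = 14358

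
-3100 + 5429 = 2329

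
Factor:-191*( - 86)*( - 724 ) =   -  11892424 =- 2^3*43^1* 181^1*191^1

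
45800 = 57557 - 11757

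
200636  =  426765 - 226129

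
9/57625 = 9/57625= 0.00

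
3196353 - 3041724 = 154629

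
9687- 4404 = 5283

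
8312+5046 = 13358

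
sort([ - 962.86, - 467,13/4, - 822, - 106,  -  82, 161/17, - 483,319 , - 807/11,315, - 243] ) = [ - 962.86, - 822,-483, - 467 ,-243, - 106,  -  82 , - 807/11,13/4,161/17,315, 319 ]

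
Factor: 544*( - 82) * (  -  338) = 2^7*13^2*17^1*41^1 = 15077504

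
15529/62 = 250 + 29/62 = 250.47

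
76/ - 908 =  - 19/227 = - 0.08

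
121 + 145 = 266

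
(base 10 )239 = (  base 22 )AJ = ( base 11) 1a8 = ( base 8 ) 357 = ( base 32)7F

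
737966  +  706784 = 1444750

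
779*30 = 23370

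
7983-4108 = 3875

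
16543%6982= 2579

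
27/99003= 9/33001 = 0.00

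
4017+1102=5119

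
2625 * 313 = 821625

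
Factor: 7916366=2^1*3958183^1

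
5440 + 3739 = 9179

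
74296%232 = 56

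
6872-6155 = 717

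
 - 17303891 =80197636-97501527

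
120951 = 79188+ 41763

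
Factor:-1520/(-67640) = 2^1 * 89^ (-1 ) = 2/89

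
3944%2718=1226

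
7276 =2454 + 4822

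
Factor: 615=3^1*5^1*41^1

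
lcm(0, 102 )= 0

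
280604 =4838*58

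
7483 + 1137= 8620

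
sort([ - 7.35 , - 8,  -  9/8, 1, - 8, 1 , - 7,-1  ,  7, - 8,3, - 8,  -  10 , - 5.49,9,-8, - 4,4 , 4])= [ -10,-8, - 8, - 8, - 8, - 8, -7.35, - 7, - 5.49 ,  -  4,  -  9/8,-1, 1, 1,  3, 4, 4,7, 9 ]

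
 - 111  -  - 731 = 620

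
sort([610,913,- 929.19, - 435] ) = [- 929.19,  -  435,610,913 ]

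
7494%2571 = 2352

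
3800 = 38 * 100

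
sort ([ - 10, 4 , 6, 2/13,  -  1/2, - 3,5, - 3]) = [ - 10,-3 , - 3, - 1/2, 2/13,4, 5, 6] 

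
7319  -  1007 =6312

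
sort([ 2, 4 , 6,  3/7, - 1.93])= [ - 1.93,3/7, 2, 4, 6 ] 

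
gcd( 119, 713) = 1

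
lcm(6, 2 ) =6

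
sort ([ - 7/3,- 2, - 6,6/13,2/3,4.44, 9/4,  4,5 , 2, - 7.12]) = [ - 7.12,  -  6, -7/3, - 2, 6/13,2/3,2, 9/4,4,4.44,5]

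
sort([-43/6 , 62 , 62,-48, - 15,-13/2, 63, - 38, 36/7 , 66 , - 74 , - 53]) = [ - 74, - 53, - 48, - 38,-15, - 43/6, - 13/2,36/7,62,62, 63, 66]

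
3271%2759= 512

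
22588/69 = 22588/69 = 327.36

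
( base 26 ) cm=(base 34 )9S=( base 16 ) 14e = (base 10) 334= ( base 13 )1C9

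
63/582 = 21/194  =  0.11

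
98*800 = 78400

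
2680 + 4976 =7656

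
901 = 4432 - 3531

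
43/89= 43/89 = 0.48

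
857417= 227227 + 630190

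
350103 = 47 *7449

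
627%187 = 66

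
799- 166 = 633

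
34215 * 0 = 0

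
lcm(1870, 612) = 33660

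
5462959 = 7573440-2110481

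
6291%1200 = 291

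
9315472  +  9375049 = 18690521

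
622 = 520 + 102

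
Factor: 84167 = 17^1*4951^1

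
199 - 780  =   - 581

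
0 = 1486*0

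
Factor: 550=2^1*5^2 * 11^1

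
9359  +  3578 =12937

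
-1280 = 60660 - 61940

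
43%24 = 19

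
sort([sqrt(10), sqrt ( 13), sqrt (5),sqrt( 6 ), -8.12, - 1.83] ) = [-8.12, -1.83,  sqrt(5), sqrt( 6), sqrt(10),sqrt( 13)]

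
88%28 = 4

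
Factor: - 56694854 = - 2^1*28347427^1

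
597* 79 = 47163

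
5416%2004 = 1408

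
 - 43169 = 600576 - 643745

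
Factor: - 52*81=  - 4212 = - 2^2*3^4*13^1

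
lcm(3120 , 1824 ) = 118560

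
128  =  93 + 35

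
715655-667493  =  48162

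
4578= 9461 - 4883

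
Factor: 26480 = 2^4*5^1 * 331^1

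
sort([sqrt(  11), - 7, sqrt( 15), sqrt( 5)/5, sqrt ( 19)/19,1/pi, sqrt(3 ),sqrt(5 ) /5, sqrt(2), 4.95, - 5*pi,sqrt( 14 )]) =[ - 5*pi, - 7,sqrt( 19 )/19  ,  1/pi,  sqrt( 5 )/5, sqrt(5)/5, sqrt( 2),sqrt(3),sqrt( 11),sqrt(14 ), sqrt(15),  4.95 ]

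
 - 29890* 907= - 27110230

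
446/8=223/4 = 55.75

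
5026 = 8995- 3969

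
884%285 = 29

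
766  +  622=1388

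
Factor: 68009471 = 2447^1*27793^1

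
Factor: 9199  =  9199^1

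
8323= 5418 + 2905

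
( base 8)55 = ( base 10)45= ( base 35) 1a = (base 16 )2D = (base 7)63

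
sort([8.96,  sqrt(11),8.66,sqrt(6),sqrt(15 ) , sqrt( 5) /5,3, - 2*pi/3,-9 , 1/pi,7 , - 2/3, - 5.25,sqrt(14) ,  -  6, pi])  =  [ - 9, - 6,-5.25, - 2*pi/3, - 2/3,  1/pi,sqrt(5 )/5,sqrt(6 ), 3,pi,sqrt( 11),sqrt(14),sqrt(15),7,8.66 , 8.96 ] 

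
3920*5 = 19600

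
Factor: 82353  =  3^1*97^1*283^1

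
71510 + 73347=144857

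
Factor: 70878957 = 3^1*23626319^1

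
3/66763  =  3/66763 = 0.00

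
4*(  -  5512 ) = - 22048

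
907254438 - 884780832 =22473606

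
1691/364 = 1691/364= 4.65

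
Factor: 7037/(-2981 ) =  - 11^(  -  1)*31^1 * 227^1*271^(-1)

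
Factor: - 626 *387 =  - 2^1*3^2*43^1 * 313^1 = - 242262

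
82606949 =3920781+78686168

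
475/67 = 475/67 =7.09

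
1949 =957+992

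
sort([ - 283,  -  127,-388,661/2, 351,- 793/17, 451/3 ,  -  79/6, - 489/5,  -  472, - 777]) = [-777, - 472,-388, - 283, - 127, - 489/5, - 793/17, - 79/6,451/3, 661/2, 351]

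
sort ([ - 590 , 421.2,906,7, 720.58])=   [  -  590,7,421.2, 720.58, 906 ] 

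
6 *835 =5010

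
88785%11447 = 8656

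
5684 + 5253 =10937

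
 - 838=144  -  982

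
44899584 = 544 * 82536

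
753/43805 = 753/43805 = 0.02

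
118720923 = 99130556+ 19590367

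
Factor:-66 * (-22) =2^2*3^1*11^2 = 1452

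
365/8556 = 365/8556 = 0.04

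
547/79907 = 547/79907= 0.01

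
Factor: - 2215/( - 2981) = 5^1*11^(-1 )*271^( - 1 )*443^1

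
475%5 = 0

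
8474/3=8474/3 = 2824.67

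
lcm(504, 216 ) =1512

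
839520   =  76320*11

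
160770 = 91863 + 68907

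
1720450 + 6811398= 8531848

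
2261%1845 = 416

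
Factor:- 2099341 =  - 2099341^1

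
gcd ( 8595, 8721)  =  9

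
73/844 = 73/844 = 0.09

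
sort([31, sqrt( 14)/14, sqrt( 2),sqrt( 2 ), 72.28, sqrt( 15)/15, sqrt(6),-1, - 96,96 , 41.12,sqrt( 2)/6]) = [  -  96,-1, sqrt(2)/6, sqrt (15)/15,  sqrt(14 ) /14,sqrt(2),sqrt( 2),sqrt ( 6), 31,41.12, 72.28, 96 ] 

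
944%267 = 143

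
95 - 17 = 78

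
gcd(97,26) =1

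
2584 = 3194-610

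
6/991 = 6/991 = 0.01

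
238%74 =16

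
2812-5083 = - 2271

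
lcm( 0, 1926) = 0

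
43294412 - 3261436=40032976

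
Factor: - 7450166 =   -  2^1*19^1*59^1 * 3323^1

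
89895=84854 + 5041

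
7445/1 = 7445=7445.00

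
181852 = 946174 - 764322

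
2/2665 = 2/2665 = 0.00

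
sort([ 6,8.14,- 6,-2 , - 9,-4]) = [ - 9, - 6, - 4,-2,6, 8.14]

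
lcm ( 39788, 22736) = 159152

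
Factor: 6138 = 2^1*3^2*11^1*31^1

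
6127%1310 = 887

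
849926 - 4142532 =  - 3292606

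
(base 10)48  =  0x30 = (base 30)1I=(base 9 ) 53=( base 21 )26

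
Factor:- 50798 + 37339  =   -43^1*313^1  =  - 13459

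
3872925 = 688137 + 3184788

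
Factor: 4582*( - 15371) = - 2^1*19^1*29^1 * 79^1*809^1  =  - 70429922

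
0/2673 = 0 = 0.00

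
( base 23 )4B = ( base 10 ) 103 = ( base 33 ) 34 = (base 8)147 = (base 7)205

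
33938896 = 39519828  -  5580932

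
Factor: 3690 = 2^1 *3^2*5^1*41^1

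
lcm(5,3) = 15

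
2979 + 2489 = 5468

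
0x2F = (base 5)142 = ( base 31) 1G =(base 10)47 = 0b101111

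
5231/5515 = 5231/5515 = 0.95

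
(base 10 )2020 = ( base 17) 6GE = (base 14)a44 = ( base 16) 7e4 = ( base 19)5b6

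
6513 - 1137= 5376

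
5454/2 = 2727 = 2727.00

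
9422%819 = 413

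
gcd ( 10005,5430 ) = 15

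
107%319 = 107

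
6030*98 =590940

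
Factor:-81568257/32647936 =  - 2^( - 8 )*3^1*73^( - 1 )*1747^( - 1)*27189419^1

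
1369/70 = 19 + 39/70 = 19.56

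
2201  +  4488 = 6689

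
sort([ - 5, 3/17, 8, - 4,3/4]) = [ - 5, - 4, 3/17, 3/4, 8 ]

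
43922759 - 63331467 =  - 19408708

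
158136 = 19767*8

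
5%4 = 1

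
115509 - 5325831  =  - 5210322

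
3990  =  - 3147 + 7137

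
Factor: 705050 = 2^1*5^2 * 59^1*239^1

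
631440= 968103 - 336663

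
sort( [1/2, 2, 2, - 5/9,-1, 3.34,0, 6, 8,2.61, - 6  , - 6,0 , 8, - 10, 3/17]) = [ - 10 ,-6, - 6, - 1,-5/9, 0,0, 3/17,1/2, 2,  2, 2.61, 3.34, 6, 8, 8]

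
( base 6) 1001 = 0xD9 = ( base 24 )91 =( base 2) 11011001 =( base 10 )217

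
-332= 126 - 458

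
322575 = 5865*55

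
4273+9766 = 14039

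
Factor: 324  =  2^2*3^4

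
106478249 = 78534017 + 27944232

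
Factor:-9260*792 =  - 2^5*3^2 * 5^1*11^1*463^1 = - 7333920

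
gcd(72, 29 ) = 1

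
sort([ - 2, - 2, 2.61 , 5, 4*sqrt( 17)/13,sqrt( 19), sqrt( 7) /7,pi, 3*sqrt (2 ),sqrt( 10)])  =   [ - 2, - 2,sqrt( 7) /7,4*sqrt( 17 )/13, 2.61, pi,sqrt(  10 ) , 3*sqrt( 2), sqrt( 19) , 5 ] 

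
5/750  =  1/150=0.01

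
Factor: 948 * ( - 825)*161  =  -2^2*3^2*5^2*7^1*11^1*23^1*79^1=   -125918100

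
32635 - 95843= - 63208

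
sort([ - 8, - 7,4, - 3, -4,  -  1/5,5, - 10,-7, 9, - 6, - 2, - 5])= [ - 10, - 8, - 7, - 7, - 6,- 5,-4,-3,  -  2,  -  1/5,4, 5,9 ]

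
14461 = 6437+8024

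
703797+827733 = 1531530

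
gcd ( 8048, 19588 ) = 4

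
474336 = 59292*8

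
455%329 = 126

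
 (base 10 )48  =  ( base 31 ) 1h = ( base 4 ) 300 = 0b110000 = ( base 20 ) 28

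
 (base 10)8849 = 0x2291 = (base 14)3321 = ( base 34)7M9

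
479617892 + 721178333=1200796225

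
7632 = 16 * 477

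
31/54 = 31/54 = 0.57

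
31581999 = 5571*5669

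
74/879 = 74/879 = 0.08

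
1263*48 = 60624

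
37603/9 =37603/9 = 4178.11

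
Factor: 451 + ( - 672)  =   - 13^1 * 17^1 = - 221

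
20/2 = 10 = 10.00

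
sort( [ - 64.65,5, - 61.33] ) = [  -  64.65 , - 61.33,5 ]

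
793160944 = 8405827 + 784755117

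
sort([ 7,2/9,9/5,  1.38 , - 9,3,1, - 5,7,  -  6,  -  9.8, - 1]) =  [ - 9.8, - 9,- 6, - 5, - 1, 2/9,1 , 1.38, 9/5, 3 , 7,7] 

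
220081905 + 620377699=840459604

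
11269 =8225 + 3044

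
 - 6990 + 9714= 2724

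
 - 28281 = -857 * 33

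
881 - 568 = 313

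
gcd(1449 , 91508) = 1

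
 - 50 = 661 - 711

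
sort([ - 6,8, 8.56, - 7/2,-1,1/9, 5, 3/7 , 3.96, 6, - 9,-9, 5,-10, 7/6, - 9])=[ - 10, - 9, - 9,-9, - 6, - 7/2,-1, 1/9,3/7, 7/6,3.96, 5, 5, 6,8, 8.56 ] 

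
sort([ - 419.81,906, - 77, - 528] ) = [ - 528, - 419.81, - 77,906]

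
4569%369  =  141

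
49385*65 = 3210025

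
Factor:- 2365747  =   - 19^1*124513^1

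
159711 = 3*53237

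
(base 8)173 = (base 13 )96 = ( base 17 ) 74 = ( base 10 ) 123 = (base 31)3U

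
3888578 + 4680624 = 8569202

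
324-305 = 19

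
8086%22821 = 8086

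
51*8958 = 456858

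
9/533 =9/533 = 0.02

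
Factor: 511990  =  2^1*5^1*51199^1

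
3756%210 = 186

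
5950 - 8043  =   - 2093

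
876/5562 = 146/927 = 0.16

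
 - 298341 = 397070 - 695411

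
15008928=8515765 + 6493163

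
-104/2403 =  - 1  +  2299/2403 = - 0.04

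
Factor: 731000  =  2^3 *5^3 * 17^1*43^1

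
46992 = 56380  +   - 9388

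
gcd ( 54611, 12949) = 563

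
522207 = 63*8289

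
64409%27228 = 9953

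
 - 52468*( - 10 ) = 524680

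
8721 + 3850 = 12571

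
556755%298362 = 258393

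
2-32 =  - 30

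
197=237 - 40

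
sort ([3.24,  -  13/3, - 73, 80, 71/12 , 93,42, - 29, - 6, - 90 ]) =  [ - 90, - 73,  -  29,-6, - 13/3,3.24, 71/12 , 42,80 , 93]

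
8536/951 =8 + 928/951 = 8.98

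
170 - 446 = -276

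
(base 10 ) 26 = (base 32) q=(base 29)q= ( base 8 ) 32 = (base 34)Q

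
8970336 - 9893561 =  - 923225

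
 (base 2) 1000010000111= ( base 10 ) 4231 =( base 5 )113411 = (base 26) 66J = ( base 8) 10207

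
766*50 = 38300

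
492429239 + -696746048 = -204316809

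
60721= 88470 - 27749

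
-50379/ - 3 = 16793/1 = 16793.00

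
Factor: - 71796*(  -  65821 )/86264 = 2^ ( - 1)*3^1*7^1*31^1*41^( - 1)*193^1*263^(-1)*9403^1 = 1181421129/21566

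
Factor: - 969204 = -2^2*3^1*17^1*4751^1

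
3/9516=1/3172 = 0.00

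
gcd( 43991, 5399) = 1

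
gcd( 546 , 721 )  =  7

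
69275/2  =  69275/2 =34637.50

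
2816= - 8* (-352)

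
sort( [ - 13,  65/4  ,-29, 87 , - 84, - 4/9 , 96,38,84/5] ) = [ - 84,-29, - 13, - 4/9,65/4, 84/5,  38,  87, 96]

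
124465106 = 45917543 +78547563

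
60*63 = 3780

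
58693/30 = 58693/30 = 1956.43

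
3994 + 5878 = 9872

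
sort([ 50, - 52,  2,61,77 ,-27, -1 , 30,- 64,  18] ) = [-64,  -  52,  -  27, -1,2, 18,30,50,61, 77] 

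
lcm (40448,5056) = 40448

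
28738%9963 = 8812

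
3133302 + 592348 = 3725650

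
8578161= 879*9759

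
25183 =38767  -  13584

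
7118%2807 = 1504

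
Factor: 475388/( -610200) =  - 2^( - 1)*3^( - 3 )*5^(-2)* 17^1 * 113^(-1) * 6991^1 =-  118847/152550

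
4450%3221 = 1229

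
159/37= 159/37 = 4.30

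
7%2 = 1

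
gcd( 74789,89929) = 1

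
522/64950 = 87/10825 = 0.01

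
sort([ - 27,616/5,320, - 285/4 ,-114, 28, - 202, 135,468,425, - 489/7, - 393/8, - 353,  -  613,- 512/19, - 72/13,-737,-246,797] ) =[ - 737, - 613,-353,-246,-202,-114, - 285/4, - 489/7,- 393/8, - 27  ,-512/19, - 72/13, 28,  616/5,135, 320, 425, 468,797 ]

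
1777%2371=1777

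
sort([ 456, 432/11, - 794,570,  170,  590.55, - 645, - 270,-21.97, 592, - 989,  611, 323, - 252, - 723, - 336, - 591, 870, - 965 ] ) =[ - 989, - 965, - 794,- 723, - 645, - 591, -336, - 270  ,- 252, - 21.97 , 432/11,  170  ,  323,456,570, 590.55,592, 611,870] 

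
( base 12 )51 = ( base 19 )34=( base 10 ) 61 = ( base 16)3D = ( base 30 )21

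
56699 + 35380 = 92079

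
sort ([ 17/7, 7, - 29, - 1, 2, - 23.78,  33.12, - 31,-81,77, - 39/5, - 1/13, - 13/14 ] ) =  [ - 81,-31, - 29,  -  23.78,-39/5, - 1, - 13/14, - 1/13,2, 17/7,7,33.12,77 ]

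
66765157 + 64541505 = 131306662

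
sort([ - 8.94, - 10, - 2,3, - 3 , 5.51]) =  [- 10,-8.94, - 3, - 2,3, 5.51]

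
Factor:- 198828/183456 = - 2^ ( - 3)*3^1*7^(-1) * 13^( - 1 ) * 263^1 = - 789/728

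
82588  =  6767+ 75821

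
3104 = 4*776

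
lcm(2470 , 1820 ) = 34580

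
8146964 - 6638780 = 1508184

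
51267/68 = 51267/68 = 753.93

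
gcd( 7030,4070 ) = 370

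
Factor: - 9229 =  - 11^1 * 839^1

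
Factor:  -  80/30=  -  2^3*3^ (-1) = - 8/3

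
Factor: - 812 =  -2^2*7^1*29^1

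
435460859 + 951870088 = 1387330947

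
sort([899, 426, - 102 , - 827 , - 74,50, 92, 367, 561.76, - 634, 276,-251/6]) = [ - 827,- 634, - 102, - 74, - 251/6,50,92, 276, 367,  426,  561.76,899 ]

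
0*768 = 0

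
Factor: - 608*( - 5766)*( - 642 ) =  - 2250677376 = - 2^7*3^2 * 19^1*31^2*107^1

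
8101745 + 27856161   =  35957906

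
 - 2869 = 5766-8635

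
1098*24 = 26352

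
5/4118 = 5/4118 = 0.00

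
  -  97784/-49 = 1995 + 29/49 = 1995.59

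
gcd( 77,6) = 1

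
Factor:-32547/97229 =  - 3^1*11^( - 1)*19^1 * 571^1*8839^(- 1 ) 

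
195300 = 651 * 300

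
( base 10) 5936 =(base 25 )9CB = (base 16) 1730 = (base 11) 4507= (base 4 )1130300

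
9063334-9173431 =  - 110097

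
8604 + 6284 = 14888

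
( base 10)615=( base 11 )50a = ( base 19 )1D7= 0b1001100111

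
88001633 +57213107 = 145214740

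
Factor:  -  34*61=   -  2074 = - 2^1*17^1*61^1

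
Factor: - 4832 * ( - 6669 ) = 32224608 =2^5*3^3*13^1 * 19^1*151^1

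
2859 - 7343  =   - 4484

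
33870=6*5645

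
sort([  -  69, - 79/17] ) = [ - 69, - 79/17]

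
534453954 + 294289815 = 828743769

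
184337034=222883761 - 38546727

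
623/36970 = 623/36970 = 0.02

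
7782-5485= 2297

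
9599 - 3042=6557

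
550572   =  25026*22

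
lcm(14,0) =0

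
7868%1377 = 983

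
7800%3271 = 1258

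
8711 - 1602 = 7109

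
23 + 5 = 28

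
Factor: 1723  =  1723^1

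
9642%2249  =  646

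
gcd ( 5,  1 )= 1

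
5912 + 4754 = 10666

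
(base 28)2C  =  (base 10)68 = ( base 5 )233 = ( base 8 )104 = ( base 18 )3e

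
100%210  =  100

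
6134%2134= 1866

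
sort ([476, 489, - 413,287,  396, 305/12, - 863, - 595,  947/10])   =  [ - 863, - 595, - 413, 305/12, 947/10, 287,396, 476,  489]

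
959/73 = 959/73  =  13.14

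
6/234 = 1/39 = 0.03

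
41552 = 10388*4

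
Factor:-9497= - 9497^1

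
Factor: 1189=29^1*41^1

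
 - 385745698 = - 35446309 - 350299389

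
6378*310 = 1977180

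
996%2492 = 996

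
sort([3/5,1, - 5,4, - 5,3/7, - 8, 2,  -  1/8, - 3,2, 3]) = [ - 8, - 5,-5,- 3 ,-1/8,3/7,3/5,1,2, 2,  3, 4 ] 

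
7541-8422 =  - 881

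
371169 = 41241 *9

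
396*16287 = 6449652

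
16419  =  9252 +7167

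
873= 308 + 565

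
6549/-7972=-1+1423/7972 = - 0.82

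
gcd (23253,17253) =3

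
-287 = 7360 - 7647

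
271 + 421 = 692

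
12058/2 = 6029 = 6029.00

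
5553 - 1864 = 3689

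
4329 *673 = 2913417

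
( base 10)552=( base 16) 228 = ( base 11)462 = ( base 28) jk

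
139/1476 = 139/1476 = 0.09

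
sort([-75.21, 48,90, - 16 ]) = [ - 75.21, - 16, 48,90] 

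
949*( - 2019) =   -  1916031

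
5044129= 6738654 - 1694525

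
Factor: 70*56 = 2^4*5^1*7^2 = 3920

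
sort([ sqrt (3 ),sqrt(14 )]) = [ sqrt ( 3),sqrt( 14) ] 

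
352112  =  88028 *4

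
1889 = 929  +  960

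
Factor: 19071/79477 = 3^2*13^1*19^( - 1) * 47^( - 1)*89^( - 1)*163^1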